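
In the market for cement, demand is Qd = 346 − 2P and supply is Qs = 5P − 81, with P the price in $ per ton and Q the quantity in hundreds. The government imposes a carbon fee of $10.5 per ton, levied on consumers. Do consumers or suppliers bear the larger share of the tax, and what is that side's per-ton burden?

Without the tax, 346 − 2P = 5P − 81 gives 7P = 427, so P* = $61 and Q* = 224.
With the tax collected from consumers, demand (in seller-price terms) shifts: Qd = 346 − 2(P + 10.5).
Solving gives Q = 209 with consumers paying $68.5 and suppliers receiving $58 (the $10.5 wedge).
Per-ton burden: consumers $7.5, suppliers $3.
Consumers take the larger share because demand is less price-elastic here (demand slope 2 vs supply slope 5).
The less price-elastic side of the market bears the larger share of a per-unit tax.

Consumers bear the larger share: $7.5 per ton.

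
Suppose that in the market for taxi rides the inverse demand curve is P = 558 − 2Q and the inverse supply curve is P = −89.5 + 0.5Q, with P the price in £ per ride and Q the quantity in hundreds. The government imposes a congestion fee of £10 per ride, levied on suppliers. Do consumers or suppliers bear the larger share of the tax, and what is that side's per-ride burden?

Inverting to Q(P) form: Qd = 279 − 0.5P; Qs = 2P + 179.
Before the tax: set 279 − 0.5P = 2P + 179 → P* = £40, Q* = 259.
With the tax collected from suppliers, supply shifts: Qs = 2(P − 10) + 179.
New equilibrium: consumers pay £48, suppliers receive £38, Q = 255. (Wedge: Pb − Ps = 10.)
Per-ride burden: consumers £8, suppliers £2.
Consumers take the larger share because demand is less price-elastic here (demand slope 0.5 vs supply slope 2).
The less price-elastic side of the market bears the larger share of a per-unit tax.

Consumers bear the larger share: £8 per ride.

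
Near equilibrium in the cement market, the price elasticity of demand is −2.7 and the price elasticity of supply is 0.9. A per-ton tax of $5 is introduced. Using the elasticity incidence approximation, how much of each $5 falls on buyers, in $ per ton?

Incidence ratio: buyers' share ≈ εs / (εs + |εd|) = 0.9 / (0.9 + 2.7) = 0.25.
So buyers bear ≈ 0.25 × $5 = $1.25; producers bear $3.75.

Buyers bear ≈ $1.25 per ton.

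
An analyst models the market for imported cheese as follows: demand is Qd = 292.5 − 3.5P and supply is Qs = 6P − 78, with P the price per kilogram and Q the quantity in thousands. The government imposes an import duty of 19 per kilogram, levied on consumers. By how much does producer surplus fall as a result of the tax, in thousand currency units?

Without the tax, 292.5 − 3.5P = 6P − 78 gives 9.5P = 370.5, so P* = 39 and Q* = 156.
With the tax collected from consumers, demand (in seller-price terms) shifts: Qd = 292.5 − 3.5(P + 19).
New equilibrium: consumers pay 51, producers receive 32, Q = 114. (Wedge: Pb − Ps = 19.)
ΔPS is the trapezoid between Q = 114 and Q = 156 of height 7: ½ · (156 + 114) · 7 = 945.

Producer surplus falls by 945 thousand.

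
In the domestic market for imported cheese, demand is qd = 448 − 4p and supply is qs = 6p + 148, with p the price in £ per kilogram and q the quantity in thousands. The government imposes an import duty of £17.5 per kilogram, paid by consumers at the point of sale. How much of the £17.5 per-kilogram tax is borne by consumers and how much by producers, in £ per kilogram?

Consumers bear £10.5 per kilogram; producers bear £7 per kilogram.

Before the tax: set 448 − 4p = 6p + 148 → p* = £30, q* = 328.
With the tax collected from consumers, demand (in seller-price terms) shifts: qd = 448 − 4(p + 17.5).
Solving gives q = 286 with consumers paying £40.5 and producers receiving £23 (the £17.5 wedge).
Burden on consumers: £10.5; on producers: £7. (They sum to £17.5.)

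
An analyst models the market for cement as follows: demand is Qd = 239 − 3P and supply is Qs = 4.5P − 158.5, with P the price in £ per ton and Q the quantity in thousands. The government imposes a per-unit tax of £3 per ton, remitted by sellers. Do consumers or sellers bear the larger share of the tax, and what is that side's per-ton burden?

Without the tax, 239 − 3P = 4.5P − 158.5 gives 7.5P = 397.5, so P* = £53 and Q* = 80.
With the tax collected from sellers, supply shifts: Qs = 4.5(P − 3) − 158.5.
New equilibrium: consumers pay £54.8, sellers receive £51.8, Q = 74.6. (Wedge: Pb − Ps = 3.)
Per-ton burden: consumers £1.8, sellers £1.2.
Consumers take the larger share because demand is less price-elastic here (demand slope 3 vs supply slope 4.5).

Consumers bear the larger share: £1.8 per ton.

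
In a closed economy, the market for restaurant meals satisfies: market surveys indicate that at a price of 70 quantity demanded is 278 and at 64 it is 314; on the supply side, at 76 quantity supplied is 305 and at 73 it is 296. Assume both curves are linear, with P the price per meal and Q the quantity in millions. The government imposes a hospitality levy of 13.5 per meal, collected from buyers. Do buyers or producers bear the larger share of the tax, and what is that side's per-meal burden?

Producers bear the larger share: 9 per meal.

Demand slope: (314 − 278)/(64 − 70) = -6, so Qd = 698 − 6P.
Supply slope: (296 − 305)/(73 − 76) = 3, so Qs = 3P + 77.
Before the tax: set 698 − 6P = 3P + 77 → P* = 69, Q* = 284.
With the tax collected from buyers, demand (in seller-price terms) shifts: Qd = 698 − 6(P + 13.5).
New equilibrium: buyers pay 73.5, producers receive 60, Q = 257. (Wedge: Pb − Ps = 13.5.)
Per-meal burden: buyers 4.5, producers 9.
Producers take the larger share because supply is less price-elastic here (demand slope 6 vs supply slope 3).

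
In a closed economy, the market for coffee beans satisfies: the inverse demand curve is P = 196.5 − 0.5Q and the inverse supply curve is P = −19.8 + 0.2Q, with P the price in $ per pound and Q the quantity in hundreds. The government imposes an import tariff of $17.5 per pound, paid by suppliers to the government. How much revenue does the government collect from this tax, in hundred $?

Tax revenue = $4970 hundred.

Inverting to Q(P) form: Qd = 393 − 2P; Qs = 5P + 99.
Before the tax: set 393 − 2P = 5P + 99 → P* = $42, Q* = 309.
With the tax collected from suppliers, supply shifts: Qs = 5(P − 17.5) + 99.
New equilibrium: buyers pay $54.5, suppliers receive $37, Q = 284. (Wedge: Pb − Ps = 17.5.)
Revenue = t · Q = 17.5 · 284 = $4970.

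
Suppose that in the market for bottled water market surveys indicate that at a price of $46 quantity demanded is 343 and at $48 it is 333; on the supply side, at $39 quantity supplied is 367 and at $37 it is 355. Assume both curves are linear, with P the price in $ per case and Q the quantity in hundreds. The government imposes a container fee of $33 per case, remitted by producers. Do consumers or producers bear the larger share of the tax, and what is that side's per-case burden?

Consumers bear the larger share: $18 per case.

Demand slope: (333 − 343)/(48 − 46) = -5, so Qd = 573 − 5P.
Supply slope: (355 − 367)/(37 − 39) = 6, so Qs = 6P + 133.
Before the tax: set 573 − 5P = 6P + 133 → P* = $40, Q* = 373.
With the tax collected from producers, supply shifts: Qs = 6(P − 33) + 133.
New equilibrium: consumers pay $58, producers receive $25, Q = 283. (Wedge: Pb − Ps = 33.)
Per-case burden: consumers $18, producers $15.
Consumers take the larger share because demand is less price-elastic here (demand slope 5 vs supply slope 6).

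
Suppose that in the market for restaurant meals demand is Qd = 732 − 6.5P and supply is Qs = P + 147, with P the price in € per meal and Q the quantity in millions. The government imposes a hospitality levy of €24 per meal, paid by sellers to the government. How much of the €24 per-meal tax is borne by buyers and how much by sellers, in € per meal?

Buyers bear €3.2 per meal; sellers bear €20.8 per meal.

Before the tax: set 732 − 6.5P = P + 147 → P* = €78, Q* = 225.
With the tax collected from sellers, supply shifts: Qs = (P − 24) + 147.
New equilibrium: buyers pay €81.2, sellers receive €57.2, Q = 204.2. (Wedge: Pb − Ps = 24.)
Burden on buyers: €3.2; on sellers: €20.8. (They sum to €24.)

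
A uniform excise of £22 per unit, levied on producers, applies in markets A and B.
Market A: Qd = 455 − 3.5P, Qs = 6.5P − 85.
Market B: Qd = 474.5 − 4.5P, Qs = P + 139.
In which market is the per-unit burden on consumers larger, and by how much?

Market A, by £10.3.

Market A: pre-tax P* = £54, Q* = 266; post-tax Q = 215.95; per-unit burden on consumers = £14.3.
Market B: pre-tax P* = £61, Q* = 200; post-tax Q = 182; per-unit burden on consumers = £4.
Difference: £14.3 vs £4 → market A is larger by £10.3.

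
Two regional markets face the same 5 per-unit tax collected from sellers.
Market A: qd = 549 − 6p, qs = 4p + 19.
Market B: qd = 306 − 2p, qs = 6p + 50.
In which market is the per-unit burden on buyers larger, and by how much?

Market B, by 1.75.

Market A: pre-tax p* = 53, q* = 231; post-tax q = 219; per-unit burden on buyers = 2.
Market B: pre-tax p* = 32, q* = 242; post-tax q = 234.5; per-unit burden on buyers = 3.75.
Difference: 2 vs 3.75 → market B is larger by 1.75.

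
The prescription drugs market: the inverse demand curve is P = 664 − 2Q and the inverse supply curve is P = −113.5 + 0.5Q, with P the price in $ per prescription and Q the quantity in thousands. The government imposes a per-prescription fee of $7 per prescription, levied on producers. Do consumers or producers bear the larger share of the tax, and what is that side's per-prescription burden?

Consumers bear the larger share: $5.6 per prescription.

Inverting to Q(P) form: Qd = 332 − 0.5P; Qs = 2P + 227.
Before the tax: set 332 − 0.5P = 2P + 227 → P* = $42, Q* = 311.
With the tax collected from producers, supply shifts: Qs = 2(P − 7) + 227.
Solving gives Q = 308.2 with consumers paying $47.6 and producers receiving $40.6 (the $7 wedge).
Per-prescription burden: consumers $5.6, producers $1.4.
Consumers take the larger share because demand is less price-elastic here (demand slope 0.5 vs supply slope 2).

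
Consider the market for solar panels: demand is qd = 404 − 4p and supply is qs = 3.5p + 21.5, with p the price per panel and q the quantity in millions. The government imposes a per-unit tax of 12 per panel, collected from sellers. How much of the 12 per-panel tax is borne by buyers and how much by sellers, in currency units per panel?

Buyers bear 5.6 per panel; sellers bear 6.4 per panel.

Without the tax, 404 − 4p = 3.5p + 21.5 gives 7.5p = 382.5, so p* = 51 and q* = 200.
With the tax collected from sellers, supply shifts: qs = 3.5(p − 12) + 21.5.
New equilibrium: buyers pay 56.6, sellers receive 44.6, q = 177.6. (Wedge: pb − ps = 12.)
Burden on buyers: 5.6; on sellers: 6.4. (They sum to 12.)
The less price-elastic side of the market bears the larger share of a per-unit tax.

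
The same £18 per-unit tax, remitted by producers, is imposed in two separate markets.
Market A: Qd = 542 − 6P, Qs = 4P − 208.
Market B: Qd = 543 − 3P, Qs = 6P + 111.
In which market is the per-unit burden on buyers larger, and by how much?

Market B, by £4.8.

Market A: pre-tax P* = £75, Q* = 92; post-tax Q = 48.8; per-unit burden on buyers = £7.2.
Market B: pre-tax P* = £48, Q* = 399; post-tax Q = 363; per-unit burden on buyers = £12.
Difference: £7.2 vs £12 → market B is larger by £4.8.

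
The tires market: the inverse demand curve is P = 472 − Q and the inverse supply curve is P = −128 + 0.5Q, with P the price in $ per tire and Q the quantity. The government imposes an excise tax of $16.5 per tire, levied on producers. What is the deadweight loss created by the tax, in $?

Deadweight loss = $90.75.

Inverting to Q(P) form: Qd = 472 − P; Qs = 2P + 256.
Before the tax: set 472 − P = 2P + 256 → P* = $72, Q* = 400.
With the tax collected from producers, supply shifts: Qs = 2(P − 16.5) + 256.
New equilibrium: buyers pay $83, producers receive $66.5, Q = 389. (Wedge: Pb − Ps = 16.5.)
Quantity falls by |ΔQ| = |400 − 389| = 11.
DWL = ½ · t · |ΔQ| = ½ · 16.5 · 11 = $90.75.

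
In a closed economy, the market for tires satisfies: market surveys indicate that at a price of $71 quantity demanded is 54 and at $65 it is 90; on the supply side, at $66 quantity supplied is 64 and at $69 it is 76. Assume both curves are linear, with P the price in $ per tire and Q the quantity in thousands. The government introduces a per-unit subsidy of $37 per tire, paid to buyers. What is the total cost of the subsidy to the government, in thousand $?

Government outlay = $5949.6 thousand.

Demand slope: (90 − 54)/(65 − 71) = -6, so Qd = 480 − 6P.
Supply slope: (76 − 64)/(69 − 66) = 4, so Qs = 4P − 200.
Before the subsidy: set 480 − 6P = 4P − 200 → P* = $68, Q* = 72.
With a per-unit subsidy paid to buyers, each effectively pays P − 37, so demand becomes Qd = 480 − 6(P − 37).
Solving gives Q = 160.8 with buyers paying $53.2 and sellers receiving $90.2 (the $37 wedge).
Outlay = t · Q = 37 · 160.8 = $5949.6.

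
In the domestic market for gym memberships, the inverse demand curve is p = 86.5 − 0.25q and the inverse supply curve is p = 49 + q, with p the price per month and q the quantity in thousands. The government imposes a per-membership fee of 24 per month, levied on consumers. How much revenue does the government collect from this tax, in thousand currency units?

Tax revenue = 259.2 thousand.

Rewrite in direct form: qd = 346 − 4p and qs = p − 49.
Before the tax: set 346 − 4p = p − 49 → p* = 79, q* = 30.
With the tax collected from consumers, demand (in seller-price terms) shifts: qd = 346 − 4(p + 24).
Solving gives q = 10.8 with consumers paying 83.8 and sellers receiving 59.8 (the 24 wedge).
Revenue = t · Q = 24 · 10.8 = 259.2.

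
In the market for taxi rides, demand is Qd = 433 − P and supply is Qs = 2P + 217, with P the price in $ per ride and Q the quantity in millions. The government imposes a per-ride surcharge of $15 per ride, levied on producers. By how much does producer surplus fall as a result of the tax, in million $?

Producer surplus falls by $1780 million.

Before the tax: set 433 − P = 2P + 217 → P* = $72, Q* = 361.
With the tax collected from producers, supply shifts: Qs = 2(P − 15) + 217.
Solving gives Q = 351 with consumers paying $82 and producers receiving $67 (the $15 wedge).
ΔPS is the trapezoid between Q = 351 and Q = 361 of height $5: ½ · (361 + 351) · 5 = $1780.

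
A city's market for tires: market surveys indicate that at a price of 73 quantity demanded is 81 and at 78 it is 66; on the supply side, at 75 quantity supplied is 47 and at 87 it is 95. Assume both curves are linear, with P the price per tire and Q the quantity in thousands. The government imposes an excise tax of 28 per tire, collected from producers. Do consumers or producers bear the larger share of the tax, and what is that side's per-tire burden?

Demand slope: (66 − 81)/(78 − 73) = -3, so Qd = 300 − 3P.
Supply slope: (95 − 47)/(87 − 75) = 4, so Qs = 4P − 253.
Without the tax, 300 − 3P = 4P − 253 gives 7P = 553, so P* = 79 and Q* = 63.
With the tax collected from producers, supply shifts: Qs = 4(P − 28) − 253.
Solving gives Q = 15 with consumers paying 95 and producers receiving 67 (the 28 wedge).
Per-tire burden: consumers 16, producers 12.
Consumers take the larger share because demand is less price-elastic here (demand slope 3 vs supply slope 4).
The less price-elastic side of the market bears the larger share of a per-unit tax.

Consumers bear the larger share: 16 per tire.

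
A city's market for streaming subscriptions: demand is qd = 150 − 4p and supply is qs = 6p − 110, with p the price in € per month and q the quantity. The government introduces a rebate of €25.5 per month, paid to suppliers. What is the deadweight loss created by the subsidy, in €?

Deadweight loss = €780.3.

Before the subsidy: set 150 − 4p = 6p − 110 → p* = €26, q* = 46.
With a per-unit subsidy paid to suppliers, each receives p + 25.5 per unit sold, so supply becomes qs = 6(p + 25.5) − 110.
Solving gives q = 107.2 with consumers paying €10.7 and suppliers receiving €36.2 (the €25.5 wedge).
Quantity rises by |ΔQ| = |46 − 107.2| = 61.2.
DWL = ½ · t · |ΔQ| = ½ · 25.5 · 61.2 = €780.3.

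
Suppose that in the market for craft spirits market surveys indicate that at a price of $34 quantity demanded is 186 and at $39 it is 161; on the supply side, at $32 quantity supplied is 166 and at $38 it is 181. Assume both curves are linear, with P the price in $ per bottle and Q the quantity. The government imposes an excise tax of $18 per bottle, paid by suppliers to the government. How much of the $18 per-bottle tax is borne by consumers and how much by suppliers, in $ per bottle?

Consumers bear $6 per bottle; suppliers bear $12 per bottle.

Demand slope: (161 − 186)/(39 − 34) = -5, so Qd = 356 − 5P.
Supply slope: (181 − 166)/(38 − 32) = 2.5, so Qs = 2.5P + 86.
Before the tax: set 356 − 5P = 2.5P + 86 → P* = $36, Q* = 176.
With the tax collected from suppliers, supply shifts: Qs = 2.5(P − 18) + 86.
Solving gives Q = 146 with consumers paying $42 and suppliers receiving $24 (the $18 wedge).
Burden on consumers: $6; on suppliers: $12. (They sum to $18.)
The less price-elastic side of the market bears the larger share of a per-unit tax.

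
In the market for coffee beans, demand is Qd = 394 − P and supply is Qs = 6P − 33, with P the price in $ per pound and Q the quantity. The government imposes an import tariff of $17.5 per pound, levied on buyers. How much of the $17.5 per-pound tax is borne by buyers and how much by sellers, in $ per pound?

Before the tax: set 394 − P = 6P − 33 → P* = $61, Q* = 333.
With the tax collected from buyers, demand (in seller-price terms) shifts: Qd = 394 − (P + 17.5).
Solving gives Q = 318 with buyers paying $76 and sellers receiving $58.5 (the $17.5 wedge).
Burden on buyers: $15; on sellers: $2.5. (They sum to $17.5.)

Buyers bear $15 per pound; sellers bear $2.5 per pound.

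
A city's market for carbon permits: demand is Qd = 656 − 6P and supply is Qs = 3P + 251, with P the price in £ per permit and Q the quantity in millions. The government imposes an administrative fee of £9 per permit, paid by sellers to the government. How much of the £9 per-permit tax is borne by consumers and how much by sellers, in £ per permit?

Before the tax: set 656 − 6P = 3P + 251 → P* = £45, Q* = 386.
With the tax collected from sellers, supply shifts: Qs = 3(P − 9) + 251.
New equilibrium: consumers pay £48, sellers receive £39, Q = 368. (Wedge: Pb − Ps = 9.)
Burden on consumers: £3; on sellers: £6. (They sum to £9.)

Consumers bear £3 per permit; sellers bear £6 per permit.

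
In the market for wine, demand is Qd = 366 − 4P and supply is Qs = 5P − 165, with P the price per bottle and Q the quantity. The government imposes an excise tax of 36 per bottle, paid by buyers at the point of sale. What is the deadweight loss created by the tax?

Deadweight loss = 1440.

Without the tax, 366 − 4P = 5P − 165 gives 9P = 531, so P* = 59 and Q* = 130.
With the tax collected from buyers, demand (in seller-price terms) shifts: Qd = 366 − 4(P + 36).
Solving gives Q = 50 with buyers paying 79 and sellers receiving 43 (the 36 wedge).
Quantity falls by |ΔQ| = |130 − 50| = 80.
DWL = ½ · t · |ΔQ| = ½ · 36 · 80 = 1440.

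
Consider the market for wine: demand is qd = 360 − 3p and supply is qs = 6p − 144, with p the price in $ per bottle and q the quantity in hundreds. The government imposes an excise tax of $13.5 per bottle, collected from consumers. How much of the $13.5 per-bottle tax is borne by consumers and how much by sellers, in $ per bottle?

Without the tax, 360 − 3p = 6p − 144 gives 9p = 504, so p* = $56 and q* = 192.
With the tax collected from consumers, demand (in seller-price terms) shifts: qd = 360 − 3(p + 13.5).
Solving gives q = 165 with consumers paying $65 and sellers receiving $51.5 (the $13.5 wedge).
Burden on consumers: $9; on sellers: $4.5. (They sum to $13.5.)
The less price-elastic side of the market bears the larger share of a per-unit tax.

Consumers bear $9 per bottle; sellers bear $4.5 per bottle.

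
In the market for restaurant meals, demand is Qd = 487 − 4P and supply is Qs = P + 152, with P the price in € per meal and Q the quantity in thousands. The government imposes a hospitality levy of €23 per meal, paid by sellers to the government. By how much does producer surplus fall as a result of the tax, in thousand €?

Producer surplus falls by €3860.32 thousand.

Before the tax: set 487 − 4P = P + 152 → P* = €67, Q* = 219.
With the tax collected from sellers, supply shifts: Qs = (P − 23) + 152.
New equilibrium: buyers pay €71.6, sellers receive €48.6, Q = 200.6. (Wedge: Pb − Ps = 23.)
ΔPS is the trapezoid between Q = 200.6 and Q = 219 of height €18.4: ½ · (219 + 200.6) · 18.4 = €3860.32.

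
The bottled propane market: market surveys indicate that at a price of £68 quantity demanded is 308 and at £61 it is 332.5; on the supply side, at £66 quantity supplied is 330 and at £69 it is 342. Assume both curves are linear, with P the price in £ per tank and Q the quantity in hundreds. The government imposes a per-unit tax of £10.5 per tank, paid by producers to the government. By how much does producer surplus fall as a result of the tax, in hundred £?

Demand slope: (332.5 − 308)/(61 − 68) = -3.5, so Qd = 546 − 3.5P.
Supply slope: (342 − 330)/(69 − 66) = 4, so Qs = 4P + 66.
Without the tax, 546 − 3.5P = 4P + 66 gives 7.5P = 480, so P* = £64 and Q* = 322.
With the tax collected from producers, supply shifts: Qs = 4(P − 10.5) + 66.
New equilibrium: buyers pay £69.6, producers receive £59.1, Q = 302.4. (Wedge: Pb − Ps = 10.5.)
ΔPS is the trapezoid between Q = 302.4 and Q = 322 of height £4.9: ½ · (322 + 302.4) · 4.9 = £1529.78.

Producer surplus falls by £1529.78 hundred.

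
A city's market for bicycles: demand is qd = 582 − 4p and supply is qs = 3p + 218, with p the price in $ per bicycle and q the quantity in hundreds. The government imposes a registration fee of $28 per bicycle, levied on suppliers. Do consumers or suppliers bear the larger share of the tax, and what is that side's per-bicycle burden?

Suppliers bear the larger share: $16 per bicycle.

Without the tax, 582 − 4p = 3p + 218 gives 7p = 364, so p* = $52 and q* = 374.
With the tax collected from suppliers, supply shifts: qs = 3(p − 28) + 218.
Solving gives q = 326 with consumers paying $64 and suppliers receiving $36 (the $28 wedge).
Per-bicycle burden: consumers $12, suppliers $16.
Suppliers take the larger share because supply is less price-elastic here (demand slope 4 vs supply slope 3).
The less price-elastic side of the market bears the larger share of a per-unit tax.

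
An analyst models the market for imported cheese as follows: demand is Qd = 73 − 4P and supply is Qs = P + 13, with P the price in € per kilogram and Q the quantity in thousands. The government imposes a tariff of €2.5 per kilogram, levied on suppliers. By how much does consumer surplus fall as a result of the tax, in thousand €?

Consumer surplus falls by €12 thousand.

Before the tax: set 73 − 4P = P + 13 → P* = €12, Q* = 25.
With the tax collected from suppliers, supply shifts: Qs = (P − 2.5) + 13.
Solving gives Q = 23 with consumers paying €12.5 and suppliers receiving €10 (the €2.5 wedge).
ΔCS is the trapezoid between Q = 23 and Q = 25 of height €0.5: ½ · (25 + 23) · 0.5 = €12.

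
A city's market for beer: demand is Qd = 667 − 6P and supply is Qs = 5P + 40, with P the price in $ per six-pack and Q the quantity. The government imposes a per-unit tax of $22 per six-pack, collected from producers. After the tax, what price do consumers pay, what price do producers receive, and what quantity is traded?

Before the tax: set 667 − 6P = 5P + 40 → P* = $57, Q* = 325.
With the tax collected from producers, supply shifts: Qs = 5(P − 22) + 40.
New equilibrium: consumers pay $67, producers receive $45, Q = 265. (Wedge: Pb − Ps = 22.)

Consumers pay $67; producers receive $45; quantity = 265.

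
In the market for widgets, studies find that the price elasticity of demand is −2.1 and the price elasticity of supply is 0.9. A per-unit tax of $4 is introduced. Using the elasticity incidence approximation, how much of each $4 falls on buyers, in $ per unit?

Buyers bear ≈ $1.2 per unit.

Incidence ratio: buyers' share ≈ εs / (εs + |εd|) = 0.9 / (0.9 + 2.1) = 0.3.
So buyers bear ≈ 0.3 × $4 = $1.2; sellers bear $2.8.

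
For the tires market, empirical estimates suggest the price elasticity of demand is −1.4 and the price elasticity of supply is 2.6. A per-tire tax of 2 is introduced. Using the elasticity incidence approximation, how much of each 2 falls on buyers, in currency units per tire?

Incidence ratio: buyers' share ≈ εs / (εs + |εd|) = 2.6 / (2.6 + 1.4) = 0.65.
So buyers bear ≈ 0.65 × 2 = 1.3; producers bear 0.7.

Buyers bear ≈ 1.3 per tire.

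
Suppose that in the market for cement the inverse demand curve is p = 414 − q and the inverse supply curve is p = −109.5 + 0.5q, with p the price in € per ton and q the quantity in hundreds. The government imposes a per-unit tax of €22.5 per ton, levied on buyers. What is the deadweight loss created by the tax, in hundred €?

Deadweight loss = €168.75 hundred.

Inverting to q(p) form: qd = 414 − p; qs = 2p + 219.
Without the tax, 414 − p = 2p + 219 gives 3p = 195, so p* = €65 and q* = 349.
With the tax collected from buyers, demand (in seller-price terms) shifts: qd = 414 − (p + 22.5).
Solving gives q = 334 with buyers paying €80 and suppliers receiving €57.5 (the €22.5 wedge).
Quantity falls by |ΔQ| = |349 − 334| = 15.
DWL = ½ · t · |ΔQ| = ½ · 22.5 · 15 = €168.75.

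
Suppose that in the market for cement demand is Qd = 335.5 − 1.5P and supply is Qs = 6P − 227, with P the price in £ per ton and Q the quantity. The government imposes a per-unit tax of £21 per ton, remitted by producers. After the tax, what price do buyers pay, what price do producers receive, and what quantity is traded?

Buyers pay £91.8; producers receive £70.8; quantity = 197.8.

Without the tax, 335.5 − 1.5P = 6P − 227 gives 7.5P = 562.5, so P* = £75 and Q* = 223.
With the tax collected from producers, supply shifts: Qs = 6(P − 21) − 227.
New equilibrium: buyers pay £91.8, producers receive £70.8, Q = 197.8. (Wedge: Pb − Ps = 21.)
The less price-elastic side of the market bears the larger share of a per-unit tax.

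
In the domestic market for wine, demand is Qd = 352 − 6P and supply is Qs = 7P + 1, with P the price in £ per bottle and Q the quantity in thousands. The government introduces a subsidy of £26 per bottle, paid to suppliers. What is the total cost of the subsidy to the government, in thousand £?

Before the subsidy: set 352 − 6P = 7P + 1 → P* = £27, Q* = 190.
With a per-unit subsidy paid to suppliers, each receives P + 26 per unit sold, so supply becomes Qs = 7(P + 26) + 1.
Solving gives Q = 274 with buyers paying £13 and suppliers receiving £39 (the £26 wedge).
Outlay = t · Q = 26 · 274 = £7124.

Government outlay = £7124 thousand.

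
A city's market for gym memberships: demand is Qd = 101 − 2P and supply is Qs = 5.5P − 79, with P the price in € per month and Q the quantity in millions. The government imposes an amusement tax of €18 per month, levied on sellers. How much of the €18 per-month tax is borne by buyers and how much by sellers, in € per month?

Buyers bear €13.2 per month; sellers bear €4.8 per month.

Before the tax: set 101 − 2P = 5.5P − 79 → P* = €24, Q* = 53.
With the tax collected from sellers, supply shifts: Qs = 5.5(P − 18) − 79.
Solving gives Q = 26.6 with buyers paying €37.2 and sellers receiving €19.2 (the €18 wedge).
Burden on buyers: €13.2; on sellers: €4.8. (They sum to €18.)
The less price-elastic side of the market bears the larger share of a per-unit tax.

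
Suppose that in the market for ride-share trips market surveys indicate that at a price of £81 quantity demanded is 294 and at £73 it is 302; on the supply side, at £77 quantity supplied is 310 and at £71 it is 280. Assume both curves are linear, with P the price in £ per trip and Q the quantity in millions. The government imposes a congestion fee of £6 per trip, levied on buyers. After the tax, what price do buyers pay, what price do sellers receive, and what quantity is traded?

Buyers pay £80; sellers receive £74; quantity = 295.

Demand slope: (302 − 294)/(73 − 81) = -1, so Qd = 375 − P.
Supply slope: (280 − 310)/(71 − 77) = 5, so Qs = 5P − 75.
Before the tax: set 375 − P = 5P − 75 → P* = £75, Q* = 300.
With the tax collected from buyers, demand (in seller-price terms) shifts: Qd = 375 − (P + 6).
Solving gives Q = 295 with buyers paying £80 and sellers receiving £74 (the £6 wedge).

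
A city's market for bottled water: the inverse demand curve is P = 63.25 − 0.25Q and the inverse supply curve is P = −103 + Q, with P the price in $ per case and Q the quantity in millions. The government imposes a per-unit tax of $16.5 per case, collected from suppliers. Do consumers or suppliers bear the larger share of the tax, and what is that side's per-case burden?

Inverting to Q(P) form: Qd = 253 − 4P; Qs = P + 103.
Without the tax, 253 − 4P = P + 103 gives 5P = 150, so P* = $30 and Q* = 133.
With the tax collected from suppliers, supply shifts: Qs = (P − 16.5) + 103.
New equilibrium: consumers pay $33.3, suppliers receive $16.8, Q = 119.8. (Wedge: Pb − Ps = 16.5.)
Per-case burden: consumers $3.3, suppliers $13.2.
Suppliers take the larger share because supply is less price-elastic here (demand slope 4 vs supply slope 1).

Suppliers bear the larger share: $13.2 per case.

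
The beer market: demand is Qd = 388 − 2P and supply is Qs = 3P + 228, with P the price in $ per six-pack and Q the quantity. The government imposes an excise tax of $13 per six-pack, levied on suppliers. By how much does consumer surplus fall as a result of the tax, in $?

Before the tax: set 388 − 2P = 3P + 228 → P* = $32, Q* = 324.
With the tax collected from suppliers, supply shifts: Qs = 3(P − 13) + 228.
Solving gives Q = 308.4 with buyers paying $39.8 and suppliers receiving $26.8 (the $13 wedge).
ΔCS is the trapezoid between Q = 308.4 and Q = 324 of height $7.8: ½ · (324 + 308.4) · 7.8 = $2466.36.

Consumer surplus falls by $2466.36.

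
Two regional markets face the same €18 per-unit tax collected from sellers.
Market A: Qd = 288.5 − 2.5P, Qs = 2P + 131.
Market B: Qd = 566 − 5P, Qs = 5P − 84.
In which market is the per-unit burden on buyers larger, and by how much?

Market B, by €1.

Market A: pre-tax P* = €35, Q* = 201; post-tax Q = 181; per-unit burden on buyers = €8.
Market B: pre-tax P* = €65, Q* = 241; post-tax Q = 196; per-unit burden on buyers = €9.
Difference: €8 vs €9 → market B is larger by €1.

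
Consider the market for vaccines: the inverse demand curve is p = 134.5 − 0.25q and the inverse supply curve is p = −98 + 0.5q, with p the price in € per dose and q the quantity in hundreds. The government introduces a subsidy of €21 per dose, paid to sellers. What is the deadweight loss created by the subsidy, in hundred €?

Deadweight loss = €294 hundred.

Rewrite in direct form: qd = 538 − 4p and qs = 2p + 196.
Before the subsidy: set 538 − 4p = 2p + 196 → p* = €57, q* = 310.
With a per-unit subsidy paid to sellers, each receives p + 21 per unit sold, so supply becomes qs = 2(p + 21) + 196.
Solving gives q = 338 with buyers paying €50 and sellers receiving €71 (the €21 wedge).
Quantity rises by |ΔQ| = |310 − 338| = 28.
DWL = ½ · t · |ΔQ| = ½ · 21 · 28 = €294.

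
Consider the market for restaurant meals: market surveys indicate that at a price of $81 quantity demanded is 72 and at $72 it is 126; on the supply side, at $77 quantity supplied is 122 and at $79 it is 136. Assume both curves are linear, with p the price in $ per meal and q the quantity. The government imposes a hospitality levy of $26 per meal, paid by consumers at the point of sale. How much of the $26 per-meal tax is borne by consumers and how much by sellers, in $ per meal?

Consumers bear $14 per meal; sellers bear $12 per meal.

Demand slope: (126 − 72)/(72 − 81) = -6, so qd = 558 − 6p.
Supply slope: (136 − 122)/(79 − 77) = 7, so qs = 7p − 417.
Without the tax, 558 − 6p = 7p − 417 gives 13p = 975, so p* = $75 and q* = 108.
With the tax collected from consumers, demand (in seller-price terms) shifts: qd = 558 − 6(p + 26).
New equilibrium: consumers pay $89, sellers receive $63, q = 24. (Wedge: pb − ps = 26.)
Burden on consumers: $14; on sellers: $12. (They sum to $26.)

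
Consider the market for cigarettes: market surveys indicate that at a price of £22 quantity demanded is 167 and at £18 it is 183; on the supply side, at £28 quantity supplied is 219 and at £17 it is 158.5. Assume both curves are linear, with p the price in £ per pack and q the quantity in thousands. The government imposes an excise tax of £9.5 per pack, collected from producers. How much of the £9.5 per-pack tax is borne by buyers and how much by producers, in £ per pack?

Demand slope: (183 − 167)/(18 − 22) = -4, so qd = 255 − 4p.
Supply slope: (158.5 − 219)/(17 − 28) = 5.5, so qs = 5.5p + 65.
Without the tax, 255 − 4p = 5.5p + 65 gives 9.5p = 190, so p* = £20 and q* = 175.
With the tax collected from producers, supply shifts: qs = 5.5(p − 9.5) + 65.
Solving gives q = 153 with buyers paying £25.5 and producers receiving £16 (the £9.5 wedge).
Burden on buyers: £5.5; on producers: £4. (They sum to £9.5.)
The less price-elastic side of the market bears the larger share of a per-unit tax.

Buyers bear £5.5 per pack; producers bear £4 per pack.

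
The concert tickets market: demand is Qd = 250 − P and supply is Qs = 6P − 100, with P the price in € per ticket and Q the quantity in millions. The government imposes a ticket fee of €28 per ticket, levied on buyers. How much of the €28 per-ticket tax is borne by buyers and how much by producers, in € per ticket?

Before the tax: set 250 − P = 6P − 100 → P* = €50, Q* = 200.
With the tax collected from buyers, demand (in seller-price terms) shifts: Qd = 250 − (P + 28).
Solving gives Q = 176 with buyers paying €74 and producers receiving €46 (the €28 wedge).
Burden on buyers: €24; on producers: €4. (They sum to €28.)
The less price-elastic side of the market bears the larger share of a per-unit tax.

Buyers bear €24 per ticket; producers bear €4 per ticket.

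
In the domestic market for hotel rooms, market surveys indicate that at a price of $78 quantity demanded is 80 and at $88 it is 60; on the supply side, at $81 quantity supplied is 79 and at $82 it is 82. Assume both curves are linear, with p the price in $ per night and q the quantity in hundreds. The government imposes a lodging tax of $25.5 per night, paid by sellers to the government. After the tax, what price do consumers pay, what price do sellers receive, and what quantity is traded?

Demand slope: (60 − 80)/(88 − 78) = -2, so qd = 236 − 2p.
Supply slope: (82 − 79)/(82 − 81) = 3, so qs = 3p − 164.
Without the tax, 236 − 2p = 3p − 164 gives 5p = 400, so p* = $80 and q* = 76.
With the tax collected from sellers, supply shifts: qs = 3(p − 25.5) − 164.
Solving gives q = 45.4 with consumers paying $95.3 and sellers receiving $69.8 (the $25.5 wedge).

Consumers pay $95.3; sellers receive $69.8; quantity = 45.4.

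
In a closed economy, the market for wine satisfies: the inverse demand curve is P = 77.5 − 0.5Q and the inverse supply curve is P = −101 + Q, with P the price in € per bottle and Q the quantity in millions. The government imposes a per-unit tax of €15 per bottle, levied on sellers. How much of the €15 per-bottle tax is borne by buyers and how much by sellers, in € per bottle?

Buyers bear €5 per bottle; sellers bear €10 per bottle.

Inverting to Q(P) form: Qd = 155 − 2P; Qs = P + 101.
Before the tax: set 155 − 2P = P + 101 → P* = €18, Q* = 119.
With the tax collected from sellers, supply shifts: Qs = (P − 15) + 101.
Solving gives Q = 109 with buyers paying €23 and sellers receiving €8 (the €15 wedge).
Burden on buyers: €5; on sellers: €10. (They sum to €15.)
The less price-elastic side of the market bears the larger share of a per-unit tax.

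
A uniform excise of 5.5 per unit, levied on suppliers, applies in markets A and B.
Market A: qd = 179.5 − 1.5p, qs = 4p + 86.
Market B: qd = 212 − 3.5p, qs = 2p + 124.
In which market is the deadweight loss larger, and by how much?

Market B, by 2.75.

Market A: pre-tax p* = 17, q* = 154; post-tax q = 148; deadweight loss = 16.5.
Market B: pre-tax p* = 16, q* = 156; post-tax q = 149; deadweight loss = 19.25.
Difference: 16.5 vs 19.25 → market B is larger by 2.75.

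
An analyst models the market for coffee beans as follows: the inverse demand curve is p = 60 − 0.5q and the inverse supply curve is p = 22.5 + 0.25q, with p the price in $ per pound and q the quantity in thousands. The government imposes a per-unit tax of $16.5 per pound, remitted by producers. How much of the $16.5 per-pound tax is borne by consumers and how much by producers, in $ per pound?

Inverting to q(p) form: qd = 120 − 2p; qs = 4p − 90.
Without the tax, 120 − 2p = 4p − 90 gives 6p = 210, so p* = $35 and q* = 50.
With the tax collected from producers, supply shifts: qs = 4(p − 16.5) − 90.
New equilibrium: consumers pay $46, producers receive $29.5, q = 28. (Wedge: pb − ps = 16.5.)
Burden on consumers: $11; on producers: $5.5. (They sum to $16.5.)

Consumers bear $11 per pound; producers bear $5.5 per pound.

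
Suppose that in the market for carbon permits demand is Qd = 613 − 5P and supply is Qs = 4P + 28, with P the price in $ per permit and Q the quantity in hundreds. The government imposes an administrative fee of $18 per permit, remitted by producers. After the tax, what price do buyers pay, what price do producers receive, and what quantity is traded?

Buyers pay $73; producers receive $55; quantity = 248.

Before the tax: set 613 − 5P = 4P + 28 → P* = $65, Q* = 288.
With the tax collected from producers, supply shifts: Qs = 4(P − 18) + 28.
Solving gives Q = 248 with buyers paying $73 and producers receiving $55 (the $18 wedge).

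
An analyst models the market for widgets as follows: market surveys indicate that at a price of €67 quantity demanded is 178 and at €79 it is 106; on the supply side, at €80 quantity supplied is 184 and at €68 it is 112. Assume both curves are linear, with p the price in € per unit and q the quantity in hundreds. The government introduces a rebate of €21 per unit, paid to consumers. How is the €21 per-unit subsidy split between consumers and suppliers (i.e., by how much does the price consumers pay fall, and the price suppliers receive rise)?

Demand slope: (106 − 178)/(79 − 67) = -6, so qd = 580 − 6p.
Supply slope: (112 − 184)/(68 − 80) = 6, so qs = 6p − 296.
Before the subsidy: set 580 − 6p = 6p − 296 → p* = €73, q* = 142.
With a per-unit subsidy paid to consumers, each effectively pays p − 21, so demand becomes qd = 580 − 6(p − 21).
New equilibrium: consumers pay €62.5, suppliers receive €83.5, q = 205. (Wedge: pb − ps = −21.)
Gain to consumers: €10.5; to suppliers: €10.5. (They sum to €21.)

Consumers gain €10.5 per unit; suppliers gain €10.5 per unit.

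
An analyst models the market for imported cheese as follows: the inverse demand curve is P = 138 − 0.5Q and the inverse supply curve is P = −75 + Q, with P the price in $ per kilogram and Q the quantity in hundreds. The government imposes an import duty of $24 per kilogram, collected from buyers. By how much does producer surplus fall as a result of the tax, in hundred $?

Producer surplus falls by $2144 hundred.

Inverting to Q(P) form: Qd = 276 − 2P; Qs = P + 75.
Before the tax: set 276 − 2P = P + 75 → P* = $67, Q* = 142.
With the tax collected from buyers, demand (in seller-price terms) shifts: Qd = 276 − 2(P + 24).
New equilibrium: buyers pay $75, sellers receive $51, Q = 126. (Wedge: Pb − Ps = 24.)
ΔPS is the trapezoid between Q = 126 and Q = 142 of height $16: ½ · (142 + 126) · 16 = $2144.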